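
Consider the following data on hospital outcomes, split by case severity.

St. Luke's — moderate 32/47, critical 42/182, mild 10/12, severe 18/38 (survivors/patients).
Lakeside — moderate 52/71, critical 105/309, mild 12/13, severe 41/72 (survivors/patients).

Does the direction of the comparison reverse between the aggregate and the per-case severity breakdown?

No

Moderate: St. Luke's 32/47 = 68.1%, Lakeside 52/71 = 73.2% → Lakeside
Critical: St. Luke's 42/182 = 23.1%, Lakeside 105/309 = 34.0% → Lakeside
Mild: St. Luke's 10/12 = 83.3%, Lakeside 12/13 = 92.3% → Lakeside
Severe: St. Luke's 18/38 = 47.4%, Lakeside 41/72 = 56.9% → Lakeside
Overall: St. Luke's 102/279 = 36.6%, Lakeside 210/465 = 45.2% → Lakeside
Lakeside wins overall and in every case group — no reversal.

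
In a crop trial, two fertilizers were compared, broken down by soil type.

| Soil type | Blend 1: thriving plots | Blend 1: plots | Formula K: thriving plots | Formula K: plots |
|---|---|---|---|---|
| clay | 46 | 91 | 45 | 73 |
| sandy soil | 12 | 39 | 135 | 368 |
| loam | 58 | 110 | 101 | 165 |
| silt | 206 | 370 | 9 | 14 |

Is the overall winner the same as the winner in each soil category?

No

Clay: Blend 1 46/91 = 50.5%, Formula K 45/73 = 61.6% → Formula K
Sandy soil: Blend 1 12/39 = 30.8%, Formula K 135/368 = 36.7% → Formula K
Loam: Blend 1 58/110 = 52.7%, Formula K 101/165 = 61.2% → Formula K
Silt: Blend 1 206/370 = 55.7%, Formula K 9/14 = 64.3% → Formula K
Overall: Blend 1 322/610 = 52.8%, Formula K 290/620 = 46.8% → Blend 1
Formula K wins each soil group but Blend 1 wins overall — the comparison reverses. Formula K's plots skew toward sandy soil, which has a lower base rate.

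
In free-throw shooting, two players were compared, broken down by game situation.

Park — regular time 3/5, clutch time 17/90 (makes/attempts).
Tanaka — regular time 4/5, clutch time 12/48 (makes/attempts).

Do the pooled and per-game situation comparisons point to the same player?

Yes

Regular time: Park 3/5 = 60.0%, Tanaka 4/5 = 80.0% → Tanaka
Clutch time: Park 17/90 = 18.9%, Tanaka 12/48 = 25.0% → Tanaka
Overall: Park 20/95 = 21.1%, Tanaka 16/53 = 30.2% → Tanaka
Tanaka wins overall and in every game group — no reversal.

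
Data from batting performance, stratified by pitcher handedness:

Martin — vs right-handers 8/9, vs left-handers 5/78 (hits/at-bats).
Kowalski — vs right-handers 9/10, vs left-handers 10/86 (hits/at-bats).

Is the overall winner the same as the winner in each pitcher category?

Yes

Vs right-handers: Martin 8/9 = 88.9%, Kowalski 9/10 = 90.0% → Kowalski
Vs left-handers: Martin 5/78 = 6.4%, Kowalski 10/86 = 11.6% → Kowalski
Overall: Martin 13/87 = 14.9%, Kowalski 19/96 = 19.8% → Kowalski
Kowalski wins overall and in every pitcher group — no reversal.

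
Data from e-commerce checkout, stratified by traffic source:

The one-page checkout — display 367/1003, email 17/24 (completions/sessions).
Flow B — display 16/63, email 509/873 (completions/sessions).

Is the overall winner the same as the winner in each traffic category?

No

Display: the one-page checkout 367/1003 = 36.6%, Flow B 16/63 = 25.4% → the one-page checkout
Email: the one-page checkout 17/24 = 70.8%, Flow B 509/873 = 58.3% → the one-page checkout
Overall: the one-page checkout 384/1027 = 37.4%, Flow B 525/936 = 56.1% → Flow B
The one-page checkout wins each traffic group but Flow B wins overall — the comparison reverses. The one-page checkout's sessions skew toward display, which has a lower base rate.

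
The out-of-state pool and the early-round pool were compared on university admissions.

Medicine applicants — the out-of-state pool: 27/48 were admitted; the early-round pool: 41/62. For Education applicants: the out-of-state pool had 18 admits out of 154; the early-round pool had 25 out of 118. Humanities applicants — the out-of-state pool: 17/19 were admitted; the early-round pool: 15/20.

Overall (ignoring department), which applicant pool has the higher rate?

Medicine: the out-of-state pool 27/48 = 56.2%, the early-round pool 41/62 = 66.1% → the early-round pool
Education: the out-of-state pool 18/154 = 11.7%, the early-round pool 25/118 = 21.2% → the early-round pool
Humanities: the out-of-state pool 17/19 = 89.5%, the early-round pool 15/20 = 75.0% → the out-of-state pool
Overall: the out-of-state pool 62/221 = 28.1%, the early-round pool 81/200 = 40.5% → the early-round pool
(Neither sweeps every department group, but the early-round pool has the higher pooled rate.)

the early-round pool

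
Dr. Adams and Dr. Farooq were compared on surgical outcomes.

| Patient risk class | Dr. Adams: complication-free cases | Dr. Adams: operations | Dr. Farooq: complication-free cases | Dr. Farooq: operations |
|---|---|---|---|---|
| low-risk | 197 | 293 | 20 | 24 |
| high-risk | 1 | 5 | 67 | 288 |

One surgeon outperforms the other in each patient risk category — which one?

Low-risk: Dr. Adams 197/293 = 67.2%, Dr. Farooq 20/24 = 83.3% → Dr. Farooq
High-risk: Dr. Adams 1/5 = 20.0%, Dr. Farooq 67/288 = 23.3% → Dr. Farooq
Dr. Farooq has the higher rate in both groups.

Dr. Farooq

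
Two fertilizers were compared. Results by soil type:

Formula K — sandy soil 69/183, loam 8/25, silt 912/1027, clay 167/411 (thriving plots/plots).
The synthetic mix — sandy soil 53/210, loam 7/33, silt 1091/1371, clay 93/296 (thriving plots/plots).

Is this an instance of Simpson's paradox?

Sandy soil: Formula K 69/183 = 37.7%, the synthetic mix 53/210 = 25.2% → Formula K
Loam: Formula K 8/25 = 32.0%, the synthetic mix 7/33 = 21.2% → Formula K
Silt: Formula K 912/1027 = 88.8%, the synthetic mix 1091/1371 = 79.6% → Formula K
Clay: Formula K 167/411 = 40.6%, the synthetic mix 93/296 = 31.4% → Formula K
Overall: Formula K 1156/1646 = 70.2%, the synthetic mix 1244/1910 = 65.1% → Formula K
Formula K wins overall and in every soil group — no reversal.

No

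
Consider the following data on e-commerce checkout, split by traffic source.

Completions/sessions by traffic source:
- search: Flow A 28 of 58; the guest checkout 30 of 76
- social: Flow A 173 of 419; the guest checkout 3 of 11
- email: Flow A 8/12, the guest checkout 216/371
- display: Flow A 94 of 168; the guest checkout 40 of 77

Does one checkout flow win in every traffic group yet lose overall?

Yes

Search: Flow A 28/58 = 48.3%, the guest checkout 30/76 = 39.5% → Flow A
Social: Flow A 173/419 = 41.3%, the guest checkout 3/11 = 27.3% → Flow A
Email: Flow A 8/12 = 66.7%, the guest checkout 216/371 = 58.2% → Flow A
Display: Flow A 94/168 = 56.0%, the guest checkout 40/77 = 51.9% → Flow A
Overall: Flow A 303/657 = 46.1%, the guest checkout 289/535 = 54.0% → the guest checkout
Flow A wins each traffic group but the guest checkout wins overall — the comparison reverses. Flow A's sessions skew toward social, which has a lower base rate.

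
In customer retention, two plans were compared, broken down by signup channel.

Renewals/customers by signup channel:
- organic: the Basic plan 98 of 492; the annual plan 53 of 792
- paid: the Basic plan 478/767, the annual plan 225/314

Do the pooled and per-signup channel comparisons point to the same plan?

No

Organic: the Basic plan 98/492 = 19.9%, the annual plan 53/792 = 6.7% → the Basic plan
Paid: the Basic plan 478/767 = 62.3%, the annual plan 225/314 = 71.7% → the annual plan
Overall: the Basic plan 576/1259 = 45.8%, the annual plan 278/1106 = 25.1% → the Basic plan
Neither sweeps: the Basic plan wins 1 of 2 groups, the annual plan wins 1. The Basic plan wins overall but not every group — no Simpson reversal.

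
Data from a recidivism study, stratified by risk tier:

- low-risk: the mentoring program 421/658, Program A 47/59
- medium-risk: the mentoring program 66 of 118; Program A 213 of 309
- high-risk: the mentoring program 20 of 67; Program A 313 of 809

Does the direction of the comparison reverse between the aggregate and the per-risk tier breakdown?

Low-risk: the mentoring program 421/658 = 64.0%, Program A 47/59 = 79.7% → Program A
Medium-risk: the mentoring program 66/118 = 55.9%, Program A 213/309 = 68.9% → Program A
High-risk: the mentoring program 20/67 = 29.9%, Program A 313/809 = 38.7% → Program A
Overall: the mentoring program 507/843 = 60.1%, Program A 573/1177 = 48.7% → the mentoring program
Program A wins each risk group but the mentoring program wins overall — the comparison reverses. Program A's participants skew toward high-risk, which has a lower base rate.

Yes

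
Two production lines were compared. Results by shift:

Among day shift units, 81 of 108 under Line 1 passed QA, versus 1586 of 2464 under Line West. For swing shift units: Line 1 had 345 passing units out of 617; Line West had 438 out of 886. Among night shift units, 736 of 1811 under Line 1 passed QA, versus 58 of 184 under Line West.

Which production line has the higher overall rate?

Line West

Day shift: Line 1 81/108 = 75.0%, Line West 1586/2464 = 64.4% → Line 1
Swing shift: Line 1 345/617 = 55.9%, Line West 438/886 = 49.4% → Line 1
Night shift: Line 1 736/1811 = 40.6%, Line West 58/184 = 31.5% → Line 1
Overall: Line 1 1162/2536 = 45.8%, Line West 2082/3534 = 58.9% → Line West
(Line 1 wins every shift group but Line West wins overall — Line 1's units skew toward the low-rate night shift group.)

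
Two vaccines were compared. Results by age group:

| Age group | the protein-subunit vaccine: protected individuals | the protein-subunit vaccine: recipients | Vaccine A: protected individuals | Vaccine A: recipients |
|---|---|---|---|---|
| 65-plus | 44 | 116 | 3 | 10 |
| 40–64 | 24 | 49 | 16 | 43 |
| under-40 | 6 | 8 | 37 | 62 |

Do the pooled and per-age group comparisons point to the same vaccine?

No

65-plus: the protein-subunit vaccine 44/116 = 37.9%, Vaccine A 3/10 = 30.0% → the protein-subunit vaccine
40–64: the protein-subunit vaccine 24/49 = 49.0%, Vaccine A 16/43 = 37.2% → the protein-subunit vaccine
Under-40: the protein-subunit vaccine 6/8 = 75.0%, Vaccine A 37/62 = 59.7% → the protein-subunit vaccine
Overall: the protein-subunit vaccine 74/173 = 42.8%, Vaccine A 56/115 = 48.7% → Vaccine A
The protein-subunit vaccine wins each age group but Vaccine A wins overall — the comparison reverses. The protein-subunit vaccine's recipients skew toward 65-plus, which has a lower base rate.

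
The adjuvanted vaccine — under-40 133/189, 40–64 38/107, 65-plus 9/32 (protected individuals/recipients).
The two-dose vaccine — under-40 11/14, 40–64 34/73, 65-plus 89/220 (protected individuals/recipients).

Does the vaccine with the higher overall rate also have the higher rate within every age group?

Under-40: the adjuvanted vaccine 133/189 = 70.4%, the two-dose vaccine 11/14 = 78.6% → the two-dose vaccine
40–64: the adjuvanted vaccine 38/107 = 35.5%, the two-dose vaccine 34/73 = 46.6% → the two-dose vaccine
65-plus: the adjuvanted vaccine 9/32 = 28.1%, the two-dose vaccine 89/220 = 40.5% → the two-dose vaccine
Overall: the adjuvanted vaccine 180/328 = 54.9%, the two-dose vaccine 134/307 = 43.6% → the adjuvanted vaccine
The two-dose vaccine wins each age group but the adjuvanted vaccine wins overall — the comparison reverses. The two-dose vaccine's recipients skew toward 65-plus, which has a lower base rate.

No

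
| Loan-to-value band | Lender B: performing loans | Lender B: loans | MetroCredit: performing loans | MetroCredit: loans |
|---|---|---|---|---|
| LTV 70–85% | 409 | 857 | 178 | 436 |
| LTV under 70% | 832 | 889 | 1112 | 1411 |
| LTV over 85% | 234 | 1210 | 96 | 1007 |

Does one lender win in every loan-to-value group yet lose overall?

No

LTV 70–85%: Lender B 409/857 = 47.7%, MetroCredit 178/436 = 40.8% → Lender B
LTV under 70%: Lender B 832/889 = 93.6%, MetroCredit 1112/1411 = 78.8% → Lender B
LTV over 85%: Lender B 234/1210 = 19.3%, MetroCredit 96/1007 = 9.5% → Lender B
Overall: Lender B 1475/2956 = 49.9%, MetroCredit 1386/2854 = 48.6% → Lender B
Lender B wins overall and in every loan-to-value group — no reversal.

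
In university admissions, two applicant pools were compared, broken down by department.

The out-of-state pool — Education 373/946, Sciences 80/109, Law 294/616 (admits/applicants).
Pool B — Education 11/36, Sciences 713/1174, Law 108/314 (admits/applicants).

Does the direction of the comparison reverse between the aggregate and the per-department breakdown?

Education: the out-of-state pool 373/946 = 39.4%, Pool B 11/36 = 30.6% → the out-of-state pool
Sciences: the out-of-state pool 80/109 = 73.4%, Pool B 713/1174 = 60.7% → the out-of-state pool
Law: the out-of-state pool 294/616 = 47.7%, Pool B 108/314 = 34.4% → the out-of-state pool
Overall: the out-of-state pool 747/1671 = 44.7%, Pool B 832/1524 = 54.6% → Pool B
The out-of-state pool wins each department group but Pool B wins overall — the comparison reverses. The out-of-state pool's applicants skew toward Education, which has a lower base rate.

Yes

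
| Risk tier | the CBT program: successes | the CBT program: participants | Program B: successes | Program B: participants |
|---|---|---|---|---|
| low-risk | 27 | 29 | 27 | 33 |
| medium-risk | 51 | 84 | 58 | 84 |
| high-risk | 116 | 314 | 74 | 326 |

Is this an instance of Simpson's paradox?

No

Low-risk: the CBT program 27/29 = 93.1%, Program B 27/33 = 81.8% → the CBT program
Medium-risk: the CBT program 51/84 = 60.7%, Program B 58/84 = 69.0% → Program B
High-risk: the CBT program 116/314 = 36.9%, Program B 74/326 = 22.7% → the CBT program
Overall: the CBT program 194/427 = 45.4%, Program B 159/443 = 35.9% → the CBT program
Neither sweeps: the CBT program wins 2 of 3 groups, Program B wins 1. The CBT program wins overall but not every group — no Simpson reversal.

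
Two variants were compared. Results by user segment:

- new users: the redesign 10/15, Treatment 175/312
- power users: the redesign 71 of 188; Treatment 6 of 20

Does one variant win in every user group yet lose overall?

Yes

New users: the redesign 10/15 = 66.7%, Treatment 175/312 = 56.1% → the redesign
Power users: the redesign 71/188 = 37.8%, Treatment 6/20 = 30.0% → the redesign
Overall: the redesign 81/203 = 39.9%, Treatment 181/332 = 54.5% → Treatment
The redesign wins each user group but Treatment wins overall — the comparison reverses. The redesign's views skew toward power users, which has a lower base rate.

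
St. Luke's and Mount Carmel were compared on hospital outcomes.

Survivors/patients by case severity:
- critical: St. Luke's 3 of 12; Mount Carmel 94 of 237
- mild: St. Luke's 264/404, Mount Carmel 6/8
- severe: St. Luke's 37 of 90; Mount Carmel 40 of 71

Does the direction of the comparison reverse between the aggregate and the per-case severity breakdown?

Yes

Critical: St. Luke's 3/12 = 25.0%, Mount Carmel 94/237 = 39.7% → Mount Carmel
Mild: St. Luke's 264/404 = 65.3%, Mount Carmel 6/8 = 75.0% → Mount Carmel
Severe: St. Luke's 37/90 = 41.1%, Mount Carmel 40/71 = 56.3% → Mount Carmel
Overall: St. Luke's 304/506 = 60.1%, Mount Carmel 140/316 = 44.3% → St. Luke's
Mount Carmel wins each case group but St. Luke's wins overall — the comparison reverses. Mount Carmel's patients skew toward critical, which has a lower base rate.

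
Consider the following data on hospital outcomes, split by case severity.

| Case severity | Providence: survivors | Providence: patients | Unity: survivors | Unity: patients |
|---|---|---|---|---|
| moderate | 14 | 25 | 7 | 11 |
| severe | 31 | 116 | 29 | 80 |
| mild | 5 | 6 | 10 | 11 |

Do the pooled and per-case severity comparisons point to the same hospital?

Moderate: Providence 14/25 = 56.0%, Unity 7/11 = 63.6% → Unity
Severe: Providence 31/116 = 26.7%, Unity 29/80 = 36.2% → Unity
Mild: Providence 5/6 = 83.3%, Unity 10/11 = 90.9% → Unity
Overall: Providence 50/147 = 34.0%, Unity 46/102 = 45.1% → Unity
Unity wins overall and in every case group — no reversal.

Yes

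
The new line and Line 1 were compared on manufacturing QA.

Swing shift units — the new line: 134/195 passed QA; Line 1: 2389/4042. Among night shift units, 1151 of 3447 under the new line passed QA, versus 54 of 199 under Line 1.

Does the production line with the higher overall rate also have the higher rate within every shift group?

Swing shift: the new line 134/195 = 68.7%, Line 1 2389/4042 = 59.1% → the new line
Night shift: the new line 1151/3447 = 33.4%, Line 1 54/199 = 27.1% → the new line
Overall: the new line 1285/3642 = 35.3%, Line 1 2443/4241 = 57.6% → Line 1
The new line wins each shift group but Line 1 wins overall — the comparison reverses. The new line's units skew toward night shift, which has a lower base rate.

No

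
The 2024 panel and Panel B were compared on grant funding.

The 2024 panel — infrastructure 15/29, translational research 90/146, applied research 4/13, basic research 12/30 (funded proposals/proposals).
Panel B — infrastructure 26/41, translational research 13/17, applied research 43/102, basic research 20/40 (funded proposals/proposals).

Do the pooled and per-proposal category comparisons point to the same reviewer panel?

No

Infrastructure: the 2024 panel 15/29 = 51.7%, Panel B 26/41 = 63.4% → Panel B
Translational research: the 2024 panel 90/146 = 61.6%, Panel B 13/17 = 76.5% → Panel B
Applied research: the 2024 panel 4/13 = 30.8%, Panel B 43/102 = 42.2% → Panel B
Basic research: the 2024 panel 12/30 = 40.0%, Panel B 20/40 = 50.0% → Panel B
Overall: the 2024 panel 121/218 = 55.5%, Panel B 102/200 = 51.0% → the 2024 panel
Panel B wins each proposal group but the 2024 panel wins overall — the comparison reverses. Panel B's proposals skew toward applied research, which has a lower base rate.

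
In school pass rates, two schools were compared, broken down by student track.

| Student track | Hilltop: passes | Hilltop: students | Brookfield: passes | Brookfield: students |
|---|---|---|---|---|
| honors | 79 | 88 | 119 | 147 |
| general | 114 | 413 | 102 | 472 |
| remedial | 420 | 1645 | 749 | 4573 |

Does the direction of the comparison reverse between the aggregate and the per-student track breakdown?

No

Honors: Hilltop 79/88 = 89.8%, Brookfield 119/147 = 81.0% → Hilltop
General: Hilltop 114/413 = 27.6%, Brookfield 102/472 = 21.6% → Hilltop
Remedial: Hilltop 420/1645 = 25.5%, Brookfield 749/4573 = 16.4% → Hilltop
Overall: Hilltop 613/2146 = 28.6%, Brookfield 970/5192 = 18.7% → Hilltop
Hilltop wins overall and in every student group — no reversal.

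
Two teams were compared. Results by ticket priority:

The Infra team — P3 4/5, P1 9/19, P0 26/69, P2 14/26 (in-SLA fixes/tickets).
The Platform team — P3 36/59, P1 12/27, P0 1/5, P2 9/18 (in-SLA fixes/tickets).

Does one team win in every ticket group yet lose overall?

P3: the Infra team 4/5 = 80.0%, the Platform team 36/59 = 61.0% → the Infra team
P1: the Infra team 9/19 = 47.4%, the Platform team 12/27 = 44.4% → the Infra team
P0: the Infra team 26/69 = 37.7%, the Platform team 1/5 = 20.0% → the Infra team
P2: the Infra team 14/26 = 53.8%, the Platform team 9/18 = 50.0% → the Infra team
Overall: the Infra team 53/119 = 44.5%, the Platform team 58/109 = 53.2% → the Platform team
The Infra team wins each ticket group but the Platform team wins overall — the comparison reverses. The Infra team's tickets skew toward P0, which has a lower base rate.

Yes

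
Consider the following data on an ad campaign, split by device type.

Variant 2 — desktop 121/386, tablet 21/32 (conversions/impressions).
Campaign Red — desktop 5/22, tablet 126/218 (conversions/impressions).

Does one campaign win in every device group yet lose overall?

Desktop: Variant 2 121/386 = 31.3%, Campaign Red 5/22 = 22.7% → Variant 2
Tablet: Variant 2 21/32 = 65.6%, Campaign Red 126/218 = 57.8% → Variant 2
Overall: Variant 2 142/418 = 34.0%, Campaign Red 131/240 = 54.6% → Campaign Red
Variant 2 wins each device group but Campaign Red wins overall — the comparison reverses. Variant 2's impressions skew toward desktop, which has a lower base rate.

Yes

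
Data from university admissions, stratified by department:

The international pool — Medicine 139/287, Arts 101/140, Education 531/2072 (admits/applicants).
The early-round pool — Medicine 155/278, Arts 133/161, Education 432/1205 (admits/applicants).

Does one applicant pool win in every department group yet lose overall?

No

Medicine: the international pool 139/287 = 48.4%, the early-round pool 155/278 = 55.8% → the early-round pool
Arts: the international pool 101/140 = 72.1%, the early-round pool 133/161 = 82.6% → the early-round pool
Education: the international pool 531/2072 = 25.6%, the early-round pool 432/1205 = 35.9% → the early-round pool
Overall: the international pool 771/2499 = 30.9%, the early-round pool 720/1644 = 43.8% → the early-round pool
The early-round pool wins overall and in every department group — no reversal.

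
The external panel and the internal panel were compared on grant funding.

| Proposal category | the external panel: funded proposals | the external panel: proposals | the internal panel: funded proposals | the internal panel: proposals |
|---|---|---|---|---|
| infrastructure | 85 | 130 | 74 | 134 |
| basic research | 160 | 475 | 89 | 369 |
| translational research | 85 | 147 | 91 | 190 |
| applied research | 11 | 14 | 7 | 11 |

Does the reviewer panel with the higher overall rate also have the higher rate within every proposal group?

Infrastructure: the external panel 85/130 = 65.4%, the internal panel 74/134 = 55.2% → the external panel
Basic research: the external panel 160/475 = 33.7%, the internal panel 89/369 = 24.1% → the external panel
Translational research: the external panel 85/147 = 57.8%, the internal panel 91/190 = 47.9% → the external panel
Applied research: the external panel 11/14 = 78.6%, the internal panel 7/11 = 63.6% → the external panel
Overall: the external panel 341/766 = 44.5%, the internal panel 261/704 = 37.1% → the external panel
The external panel wins overall and in every proposal group — no reversal.

Yes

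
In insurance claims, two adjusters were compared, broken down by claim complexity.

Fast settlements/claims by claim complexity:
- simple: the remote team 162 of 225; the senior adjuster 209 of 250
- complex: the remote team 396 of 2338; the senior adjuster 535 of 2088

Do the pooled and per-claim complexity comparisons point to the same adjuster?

Yes

Simple: the remote team 162/225 = 72.0%, the senior adjuster 209/250 = 83.6% → the senior adjuster
Complex: the remote team 396/2338 = 16.9%, the senior adjuster 535/2088 = 25.6% → the senior adjuster
Overall: the remote team 558/2563 = 21.8%, the senior adjuster 744/2338 = 31.8% → the senior adjuster
The senior adjuster wins overall and in every claim group — no reversal.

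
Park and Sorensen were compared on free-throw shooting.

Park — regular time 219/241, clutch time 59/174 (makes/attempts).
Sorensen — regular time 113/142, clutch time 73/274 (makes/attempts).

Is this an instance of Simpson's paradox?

No

Regular time: Park 219/241 = 90.9%, Sorensen 113/142 = 79.6% → Park
Clutch time: Park 59/174 = 33.9%, Sorensen 73/274 = 26.6% → Park
Overall: Park 278/415 = 67.0%, Sorensen 186/416 = 44.7% → Park
Park wins overall and in every game group — no reversal.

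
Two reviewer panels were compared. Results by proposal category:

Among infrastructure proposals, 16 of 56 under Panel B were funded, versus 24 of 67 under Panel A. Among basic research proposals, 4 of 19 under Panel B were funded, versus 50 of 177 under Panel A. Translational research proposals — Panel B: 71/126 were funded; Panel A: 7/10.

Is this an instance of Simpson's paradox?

Infrastructure: Panel B 16/56 = 28.6%, Panel A 24/67 = 35.8% → Panel A
Basic research: Panel B 4/19 = 21.1%, Panel A 50/177 = 28.2% → Panel A
Translational research: Panel B 71/126 = 56.3%, Panel A 7/10 = 70.0% → Panel A
Overall: Panel B 91/201 = 45.3%, Panel A 81/254 = 31.9% → Panel B
Panel A wins each proposal group but Panel B wins overall — the comparison reverses. Panel A's proposals skew toward basic research, which has a lower base rate.

Yes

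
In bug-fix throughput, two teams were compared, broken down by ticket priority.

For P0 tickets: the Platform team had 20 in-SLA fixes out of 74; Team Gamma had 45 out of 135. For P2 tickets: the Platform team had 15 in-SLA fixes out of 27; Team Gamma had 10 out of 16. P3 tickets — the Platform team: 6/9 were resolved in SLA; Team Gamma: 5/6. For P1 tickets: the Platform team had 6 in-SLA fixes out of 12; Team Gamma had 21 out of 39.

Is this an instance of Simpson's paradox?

P0: the Platform team 20/74 = 27.0%, Team Gamma 45/135 = 33.3% → Team Gamma
P2: the Platform team 15/27 = 55.6%, Team Gamma 10/16 = 62.5% → Team Gamma
P3: the Platform team 6/9 = 66.7%, Team Gamma 5/6 = 83.3% → Team Gamma
P1: the Platform team 6/12 = 50.0%, Team Gamma 21/39 = 53.8% → Team Gamma
Overall: the Platform team 47/122 = 38.5%, Team Gamma 81/196 = 41.3% → Team Gamma
Team Gamma wins overall and in every ticket group — no reversal.

No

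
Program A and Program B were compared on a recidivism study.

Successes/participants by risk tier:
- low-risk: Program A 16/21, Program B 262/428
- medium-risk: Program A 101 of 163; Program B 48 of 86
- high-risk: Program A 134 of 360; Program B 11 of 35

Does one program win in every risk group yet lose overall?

Low-risk: Program A 16/21 = 76.2%, Program B 262/428 = 61.2% → Program A
Medium-risk: Program A 101/163 = 62.0%, Program B 48/86 = 55.8% → Program A
High-risk: Program A 134/360 = 37.2%, Program B 11/35 = 31.4% → Program A
Overall: Program A 251/544 = 46.1%, Program B 321/549 = 58.5% → Program B
Program A wins each risk group but Program B wins overall — the comparison reverses. Program A's participants skew toward high-risk, which has a lower base rate.

Yes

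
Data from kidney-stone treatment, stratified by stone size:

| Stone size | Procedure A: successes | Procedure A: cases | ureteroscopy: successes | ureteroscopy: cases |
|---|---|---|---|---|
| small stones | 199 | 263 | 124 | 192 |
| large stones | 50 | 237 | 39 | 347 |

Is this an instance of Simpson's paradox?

No

Small stones: Procedure A 199/263 = 75.7%, ureteroscopy 124/192 = 64.6% → Procedure A
Large stones: Procedure A 50/237 = 21.1%, ureteroscopy 39/347 = 11.2% → Procedure A
Overall: Procedure A 249/500 = 49.8%, ureteroscopy 163/539 = 30.2% → Procedure A
Procedure A wins overall and in every stone group — no reversal.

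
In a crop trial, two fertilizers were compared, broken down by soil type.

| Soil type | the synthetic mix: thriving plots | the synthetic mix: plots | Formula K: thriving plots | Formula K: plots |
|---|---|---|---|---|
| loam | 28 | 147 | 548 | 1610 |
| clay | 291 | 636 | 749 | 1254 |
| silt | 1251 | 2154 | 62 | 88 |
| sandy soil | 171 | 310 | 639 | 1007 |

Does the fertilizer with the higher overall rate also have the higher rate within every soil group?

Loam: the synthetic mix 28/147 = 19.0%, Formula K 548/1610 = 34.0% → Formula K
Clay: the synthetic mix 291/636 = 45.8%, Formula K 749/1254 = 59.7% → Formula K
Silt: the synthetic mix 1251/2154 = 58.1%, Formula K 62/88 = 70.5% → Formula K
Sandy soil: the synthetic mix 171/310 = 55.2%, Formula K 639/1007 = 63.5% → Formula K
Overall: the synthetic mix 1741/3247 = 53.6%, Formula K 1998/3959 = 50.5% → the synthetic mix
Formula K wins each soil group but the synthetic mix wins overall — the comparison reverses. Formula K's plots skew toward loam, which has a lower base rate.

No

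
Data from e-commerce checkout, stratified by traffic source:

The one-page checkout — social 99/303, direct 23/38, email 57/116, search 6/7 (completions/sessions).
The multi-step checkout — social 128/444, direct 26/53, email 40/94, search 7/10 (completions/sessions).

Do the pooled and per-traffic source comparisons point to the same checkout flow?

Social: the one-page checkout 99/303 = 32.7%, the multi-step checkout 128/444 = 28.8% → the one-page checkout
Direct: the one-page checkout 23/38 = 60.5%, the multi-step checkout 26/53 = 49.1% → the one-page checkout
Email: the one-page checkout 57/116 = 49.1%, the multi-step checkout 40/94 = 42.6% → the one-page checkout
Search: the one-page checkout 6/7 = 85.7%, the multi-step checkout 7/10 = 70.0% → the one-page checkout
Overall: the one-page checkout 185/464 = 39.9%, the multi-step checkout 201/601 = 33.4% → the one-page checkout
The one-page checkout wins overall and in every traffic group — no reversal.

Yes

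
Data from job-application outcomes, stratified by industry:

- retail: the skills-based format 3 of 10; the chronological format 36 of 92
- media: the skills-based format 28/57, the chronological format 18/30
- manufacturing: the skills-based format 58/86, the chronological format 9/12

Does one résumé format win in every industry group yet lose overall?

Retail: the skills-based format 3/10 = 30.0%, the chronological format 36/92 = 39.1% → the chronological format
Media: the skills-based format 28/57 = 49.1%, the chronological format 18/30 = 60.0% → the chronological format
Manufacturing: the skills-based format 58/86 = 67.4%, the chronological format 9/12 = 75.0% → the chronological format
Overall: the skills-based format 89/153 = 58.2%, the chronological format 63/134 = 47.0% → the skills-based format
The chronological format wins each industry group but the skills-based format wins overall — the comparison reverses. The chronological format's applications skew toward retail, which has a lower base rate.

Yes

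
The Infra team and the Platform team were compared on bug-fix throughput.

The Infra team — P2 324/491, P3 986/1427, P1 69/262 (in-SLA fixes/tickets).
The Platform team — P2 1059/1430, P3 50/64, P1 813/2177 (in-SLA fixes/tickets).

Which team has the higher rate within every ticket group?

the Platform team

P2: the Infra team 324/491 = 66.0%, the Platform team 1059/1430 = 74.1% → the Platform team
P3: the Infra team 986/1427 = 69.1%, the Platform team 50/64 = 78.1% → the Platform team
P1: the Infra team 69/262 = 26.3%, the Platform team 813/2177 = 37.3% → the Platform team
The Platform team has the higher rate in all 3 groups.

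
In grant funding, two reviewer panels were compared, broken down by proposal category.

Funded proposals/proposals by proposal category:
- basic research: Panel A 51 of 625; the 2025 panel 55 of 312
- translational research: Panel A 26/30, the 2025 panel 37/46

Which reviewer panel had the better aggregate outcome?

the 2025 panel

Basic research: Panel A 51/625 = 8.2%, the 2025 panel 55/312 = 17.6% → the 2025 panel
Translational research: Panel A 26/30 = 86.7%, the 2025 panel 37/46 = 80.4% → Panel A
Overall: Panel A 77/655 = 11.8%, the 2025 panel 92/358 = 25.7% → the 2025 panel
(Neither sweeps every proposal group, but the 2025 panel has the higher pooled rate.)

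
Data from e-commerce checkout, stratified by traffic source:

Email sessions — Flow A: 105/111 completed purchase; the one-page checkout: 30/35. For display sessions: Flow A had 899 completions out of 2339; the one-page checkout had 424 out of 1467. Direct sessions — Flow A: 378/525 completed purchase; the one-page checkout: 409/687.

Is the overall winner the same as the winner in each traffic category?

Email: Flow A 105/111 = 94.6%, the one-page checkout 30/35 = 85.7% → Flow A
Display: Flow A 899/2339 = 38.4%, the one-page checkout 424/1467 = 28.9% → Flow A
Direct: Flow A 378/525 = 72.0%, the one-page checkout 409/687 = 59.5% → Flow A
Overall: Flow A 1382/2975 = 46.5%, the one-page checkout 863/2189 = 39.4% → Flow A
Flow A wins overall and in every traffic group — no reversal.

Yes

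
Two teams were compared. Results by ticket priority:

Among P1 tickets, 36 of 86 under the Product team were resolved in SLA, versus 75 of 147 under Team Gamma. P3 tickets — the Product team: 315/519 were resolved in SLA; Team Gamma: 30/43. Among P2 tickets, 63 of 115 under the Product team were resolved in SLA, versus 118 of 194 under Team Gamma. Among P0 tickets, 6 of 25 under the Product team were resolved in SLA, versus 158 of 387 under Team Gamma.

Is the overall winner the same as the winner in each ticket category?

P1: the Product team 36/86 = 41.9%, Team Gamma 75/147 = 51.0% → Team Gamma
P3: the Product team 315/519 = 60.7%, Team Gamma 30/43 = 69.8% → Team Gamma
P2: the Product team 63/115 = 54.8%, Team Gamma 118/194 = 60.8% → Team Gamma
P0: the Product team 6/25 = 24.0%, Team Gamma 158/387 = 40.8% → Team Gamma
Overall: the Product team 420/745 = 56.4%, Team Gamma 381/771 = 49.4% → the Product team
Team Gamma wins each ticket group but the Product team wins overall — the comparison reverses. Team Gamma's tickets skew toward P0, which has a lower base rate.

No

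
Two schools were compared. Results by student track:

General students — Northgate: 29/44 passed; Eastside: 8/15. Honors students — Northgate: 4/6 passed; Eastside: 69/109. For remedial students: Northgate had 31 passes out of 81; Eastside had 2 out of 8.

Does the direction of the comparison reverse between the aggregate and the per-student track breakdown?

General: Northgate 29/44 = 65.9%, Eastside 8/15 = 53.3% → Northgate
Honors: Northgate 4/6 = 66.7%, Eastside 69/109 = 63.3% → Northgate
Remedial: Northgate 31/81 = 38.3%, Eastside 2/8 = 25.0% → Northgate
Overall: Northgate 64/131 = 48.9%, Eastside 79/132 = 59.8% → Eastside
Northgate wins each student group but Eastside wins overall — the comparison reverses. Northgate's students skew toward remedial, which has a lower base rate.

Yes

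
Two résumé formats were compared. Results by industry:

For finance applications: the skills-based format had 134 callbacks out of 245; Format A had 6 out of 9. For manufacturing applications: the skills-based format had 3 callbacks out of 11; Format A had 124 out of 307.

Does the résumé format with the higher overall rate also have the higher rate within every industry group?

No

Finance: the skills-based format 134/245 = 54.7%, Format A 6/9 = 66.7% → Format A
Manufacturing: the skills-based format 3/11 = 27.3%, Format A 124/307 = 40.4% → Format A
Overall: the skills-based format 137/256 = 53.5%, Format A 130/316 = 41.1% → the skills-based format
Format A wins each industry group but the skills-based format wins overall — the comparison reverses. Format A's applications skew toward manufacturing, which has a lower base rate.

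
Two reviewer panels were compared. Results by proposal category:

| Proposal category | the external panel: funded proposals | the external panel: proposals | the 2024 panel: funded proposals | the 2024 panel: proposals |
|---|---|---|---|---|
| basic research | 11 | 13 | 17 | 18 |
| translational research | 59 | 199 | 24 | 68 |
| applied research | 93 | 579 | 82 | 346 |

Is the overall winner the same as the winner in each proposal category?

Basic research: the external panel 11/13 = 84.6%, the 2024 panel 17/18 = 94.4% → the 2024 panel
Translational research: the external panel 59/199 = 29.6%, the 2024 panel 24/68 = 35.3% → the 2024 panel
Applied research: the external panel 93/579 = 16.1%, the 2024 panel 82/346 = 23.7% → the 2024 panel
Overall: the external panel 163/791 = 20.6%, the 2024 panel 123/432 = 28.5% → the 2024 panel
The 2024 panel wins overall and in every proposal group — no reversal.

Yes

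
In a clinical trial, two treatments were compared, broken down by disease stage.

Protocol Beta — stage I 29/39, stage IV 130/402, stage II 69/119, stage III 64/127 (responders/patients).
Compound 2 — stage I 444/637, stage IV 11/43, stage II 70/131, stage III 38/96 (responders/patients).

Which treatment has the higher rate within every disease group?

Protocol Beta

Stage I: Protocol Beta 29/39 = 74.4%, Compound 2 444/637 = 69.7% → Protocol Beta
Stage IV: Protocol Beta 130/402 = 32.3%, Compound 2 11/43 = 25.6% → Protocol Beta
Stage II: Protocol Beta 69/119 = 58.0%, Compound 2 70/131 = 53.4% → Protocol Beta
Stage III: Protocol Beta 64/127 = 50.4%, Compound 2 38/96 = 39.6% → Protocol Beta
Protocol Beta has the higher rate in all 4 groups.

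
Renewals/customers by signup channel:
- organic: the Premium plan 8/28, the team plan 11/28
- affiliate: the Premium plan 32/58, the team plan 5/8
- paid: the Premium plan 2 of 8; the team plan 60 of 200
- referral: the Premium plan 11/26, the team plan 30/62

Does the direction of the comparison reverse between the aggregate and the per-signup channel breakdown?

Organic: the Premium plan 8/28 = 28.6%, the team plan 11/28 = 39.3% → the team plan
Affiliate: the Premium plan 32/58 = 55.2%, the team plan 5/8 = 62.5% → the team plan
Paid: the Premium plan 2/8 = 25.0%, the team plan 60/200 = 30.0% → the team plan
Referral: the Premium plan 11/26 = 42.3%, the team plan 30/62 = 48.4% → the team plan
Overall: the Premium plan 53/120 = 44.2%, the team plan 106/298 = 35.6% → the Premium plan
The team plan wins each signup group but the Premium plan wins overall — the comparison reverses. The team plan's customers skew toward paid, which has a lower base rate.

Yes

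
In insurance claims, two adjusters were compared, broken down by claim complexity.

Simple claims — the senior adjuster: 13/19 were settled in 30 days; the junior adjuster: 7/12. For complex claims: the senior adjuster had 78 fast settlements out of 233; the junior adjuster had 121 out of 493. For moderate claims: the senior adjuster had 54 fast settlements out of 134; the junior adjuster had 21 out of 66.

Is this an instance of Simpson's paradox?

No

Simple: the senior adjuster 13/19 = 68.4%, the junior adjuster 7/12 = 58.3% → the senior adjuster
Complex: the senior adjuster 78/233 = 33.5%, the junior adjuster 121/493 = 24.5% → the senior adjuster
Moderate: the senior adjuster 54/134 = 40.3%, the junior adjuster 21/66 = 31.8% → the senior adjuster
Overall: the senior adjuster 145/386 = 37.6%, the junior adjuster 149/571 = 26.1% → the senior adjuster
The senior adjuster wins overall and in every claim group — no reversal.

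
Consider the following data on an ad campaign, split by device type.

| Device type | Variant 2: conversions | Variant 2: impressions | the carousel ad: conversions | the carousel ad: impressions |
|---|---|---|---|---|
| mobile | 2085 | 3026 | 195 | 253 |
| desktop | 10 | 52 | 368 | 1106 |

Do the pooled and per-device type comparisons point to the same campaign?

Mobile: Variant 2 2085/3026 = 68.9%, the carousel ad 195/253 = 77.1% → the carousel ad
Desktop: Variant 2 10/52 = 19.2%, the carousel ad 368/1106 = 33.3% → the carousel ad
Overall: Variant 2 2095/3078 = 68.1%, the carousel ad 563/1359 = 41.4% → Variant 2
The carousel ad wins each device group but Variant 2 wins overall — the comparison reverses. The carousel ad's impressions skew toward desktop, which has a lower base rate.

No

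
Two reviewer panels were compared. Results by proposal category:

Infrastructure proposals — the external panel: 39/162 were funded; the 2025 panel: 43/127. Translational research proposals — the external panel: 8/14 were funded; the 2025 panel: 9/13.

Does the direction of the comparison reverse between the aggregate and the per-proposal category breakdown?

No

Infrastructure: the external panel 39/162 = 24.1%, the 2025 panel 43/127 = 33.9% → the 2025 panel
Translational research: the external panel 8/14 = 57.1%, the 2025 panel 9/13 = 69.2% → the 2025 panel
Overall: the external panel 47/176 = 26.7%, the 2025 panel 52/140 = 37.1% → the 2025 panel
The 2025 panel wins overall and in every proposal group — no reversal.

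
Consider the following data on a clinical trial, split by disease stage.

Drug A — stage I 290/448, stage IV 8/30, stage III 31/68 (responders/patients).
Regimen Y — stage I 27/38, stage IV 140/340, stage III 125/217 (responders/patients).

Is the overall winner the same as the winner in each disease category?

No

Stage I: Drug A 290/448 = 64.7%, Regimen Y 27/38 = 71.1% → Regimen Y
Stage IV: Drug A 8/30 = 26.7%, Regimen Y 140/340 = 41.2% → Regimen Y
Stage III: Drug A 31/68 = 45.6%, Regimen Y 125/217 = 57.6% → Regimen Y
Overall: Drug A 329/546 = 60.3%, Regimen Y 292/595 = 49.1% → Drug A
Regimen Y wins each disease group but Drug A wins overall — the comparison reverses. Regimen Y's patients skew toward stage IV, which has a lower base rate.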